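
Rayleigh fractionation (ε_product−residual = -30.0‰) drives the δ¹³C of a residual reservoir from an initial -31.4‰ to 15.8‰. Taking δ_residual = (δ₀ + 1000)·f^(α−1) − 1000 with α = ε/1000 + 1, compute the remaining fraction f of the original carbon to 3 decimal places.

0.205

α − 1 = ε/1000 = -0.0300
(δ_res + 1000)/(δ₀ + 1000) = (15.8 + 1000)/(-31.4 + 1000) = 1015.8/968.6 = 1.048730
f = 1.048730^(1/-0.0300) = exp(ln(1.048730)/-0.0300) = exp(0.04758/-0.0300)
f = exp(-1.5860) = 0.2047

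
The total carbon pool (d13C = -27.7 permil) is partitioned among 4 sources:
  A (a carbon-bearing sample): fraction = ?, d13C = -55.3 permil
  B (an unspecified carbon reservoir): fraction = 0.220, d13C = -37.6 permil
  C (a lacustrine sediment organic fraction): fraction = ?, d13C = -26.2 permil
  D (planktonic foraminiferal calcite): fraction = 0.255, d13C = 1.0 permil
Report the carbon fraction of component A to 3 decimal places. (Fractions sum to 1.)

0.204

Let f_A and f_C be the unknown fractions; fractions sum to 1 so f_A + f_C = 0.525.
Mass balance: Σ fᵢ·δᵢ = δ_bulk ⇒ f_A·(-55.3) + f_C·(-26.2) = -27.7 − (-8.017) = -19.683
Substitute f_C = 0.525 − f_A:
f_A·(-55.3 − -26.2) = -19.683 − 0.525×(-26.2) = -5.928
f_A = -5.928 / -29.1 = 0.2037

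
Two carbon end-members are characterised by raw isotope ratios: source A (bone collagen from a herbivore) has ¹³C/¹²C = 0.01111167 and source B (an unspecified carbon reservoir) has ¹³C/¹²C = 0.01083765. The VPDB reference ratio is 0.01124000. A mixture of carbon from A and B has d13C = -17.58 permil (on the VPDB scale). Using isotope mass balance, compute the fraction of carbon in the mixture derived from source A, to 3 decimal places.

0.747

δ_A = (0.01111167/0.01124000 − 1)×1000 = (0.988583 − 1)×1000 = -11.417 permil
δ_B = (0.01083765/0.01124000 − 1)×1000 = (0.964204 − 1)×1000 = -35.796 permil
f_A = (δ_mix − δ_B)/(δ_A − δ_B) = (-17.58 − (-35.796))/(-11.417 − (-35.796))
f_A = 18.216 / 24.379 = 0.7472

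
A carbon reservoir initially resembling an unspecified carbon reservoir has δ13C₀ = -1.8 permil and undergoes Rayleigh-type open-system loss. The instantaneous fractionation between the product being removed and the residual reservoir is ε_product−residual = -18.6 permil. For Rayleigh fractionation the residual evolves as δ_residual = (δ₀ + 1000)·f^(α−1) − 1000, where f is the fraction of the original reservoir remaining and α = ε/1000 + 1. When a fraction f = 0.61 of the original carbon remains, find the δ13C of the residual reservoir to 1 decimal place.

Rayleigh residual: δ_res = (δ₀ + 1000)·f^(α−1) − 1000
α = ε/1000 + 1 = 0.98140, so α − 1 = -0.01860
f^(α−1) = 0.61^(-0.01860) = 1.009236
δ_res = (-1.8 + 1000) × 1.009236 − 1000 = 1007.420 − 1000 = 7.42 permil

7.4 permil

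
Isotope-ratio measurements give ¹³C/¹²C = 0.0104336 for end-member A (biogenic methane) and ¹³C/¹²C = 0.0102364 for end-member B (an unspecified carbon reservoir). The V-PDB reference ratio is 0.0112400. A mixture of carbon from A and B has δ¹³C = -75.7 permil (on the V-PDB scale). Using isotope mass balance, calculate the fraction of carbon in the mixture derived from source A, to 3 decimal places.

0.775

δ_A = (0.0104336/0.0112400 − 1)×1000 = (0.928256 − 1)×1000 = -71.744 permil
δ_B = (0.0102364/0.0112400 − 1)×1000 = (0.910712 − 1)×1000 = -89.288 permil
f_A = (δ_mix − δ_B)/(δ_A − δ_B) = (-75.7 − (-89.288))/(-71.744 − (-89.288))
f_A = 13.588 / 17.544 = 0.7745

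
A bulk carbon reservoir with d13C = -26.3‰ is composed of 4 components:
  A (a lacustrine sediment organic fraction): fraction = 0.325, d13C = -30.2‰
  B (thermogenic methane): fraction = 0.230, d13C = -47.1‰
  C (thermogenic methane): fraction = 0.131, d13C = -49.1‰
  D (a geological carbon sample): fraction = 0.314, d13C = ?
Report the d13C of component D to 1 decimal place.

Isotope mass balance: δ_bulk = Σ fᵢ·δᵢ.
-26.3 = 0.325×(-30.2) + 0.230×(-47.1) + 0.131×(-49.1) + 0.314×δ_D
0.314·δ_D = -26.3 − (-27.080) = 0.780
δ_D = 0.780 / 0.314 = 2.48‰

2.5‰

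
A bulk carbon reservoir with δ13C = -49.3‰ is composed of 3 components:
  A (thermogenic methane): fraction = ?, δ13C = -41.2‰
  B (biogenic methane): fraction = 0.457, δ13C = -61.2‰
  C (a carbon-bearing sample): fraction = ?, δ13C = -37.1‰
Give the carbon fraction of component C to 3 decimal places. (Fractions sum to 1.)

Let f_C and f_A be the unknown fractions; fractions sum to 1 so f_C + f_A = 0.543.
Mass balance: Σ fᵢ·δᵢ = δ_bulk ⇒ f_C·(-37.1) + f_A·(-41.2) = -49.3 − (-27.968) = -21.332
Substitute f_A = 0.543 − f_C:
f_C·(-37.1 − -41.2) = -21.332 − 0.543×(-41.2) = 1.040
f_C = 1.040 / 4.1 = 0.2537

0.254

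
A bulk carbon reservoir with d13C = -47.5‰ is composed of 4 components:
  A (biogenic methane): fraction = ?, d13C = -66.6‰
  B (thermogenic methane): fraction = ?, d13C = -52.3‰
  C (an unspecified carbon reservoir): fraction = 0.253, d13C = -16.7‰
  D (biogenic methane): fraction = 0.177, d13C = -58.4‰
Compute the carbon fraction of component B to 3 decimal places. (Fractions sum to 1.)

Let f_B and f_A be the unknown fractions; fractions sum to 1 so f_B + f_A = 0.570.
Mass balance: Σ fᵢ·δᵢ = δ_bulk ⇒ f_B·(-52.3) + f_A·(-66.6) = -47.5 − (-14.562) = -32.938
Substitute f_A = 0.570 − f_B:
f_B·(-52.3 − -66.6) = -32.938 − 0.570×(-66.6) = 5.024
f_B = 5.024 / 14.3 = 0.3513

0.351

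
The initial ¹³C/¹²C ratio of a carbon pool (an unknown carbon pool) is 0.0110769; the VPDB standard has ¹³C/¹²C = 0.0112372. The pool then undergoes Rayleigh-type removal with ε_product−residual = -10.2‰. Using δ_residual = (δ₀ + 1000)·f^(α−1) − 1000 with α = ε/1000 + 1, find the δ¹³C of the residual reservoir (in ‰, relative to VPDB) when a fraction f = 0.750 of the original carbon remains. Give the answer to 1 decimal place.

δ₀ = (0.0110769/0.0112372 − 1)×1000 = (0.985735 − 1)×1000 = -14.265‰
α − 1 = ε/1000 = -0.0102
f^(α−1) = 0.750^(-0.0102) = 1.002939
δ_res = (-14.265 + 1000) × 1.002939 − 1000 = 988.632 − 1000 = -11.37‰

-11.4‰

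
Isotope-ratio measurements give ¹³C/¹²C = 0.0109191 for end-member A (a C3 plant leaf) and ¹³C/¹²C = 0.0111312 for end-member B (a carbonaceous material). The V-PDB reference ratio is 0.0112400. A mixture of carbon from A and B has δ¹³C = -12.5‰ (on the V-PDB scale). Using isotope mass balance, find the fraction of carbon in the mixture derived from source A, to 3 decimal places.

0.149

δ_A = (0.0109191/0.0112400 − 1)×1000 = (0.971450 − 1)×1000 = -28.550‰
δ_B = (0.0111312/0.0112400 − 1)×1000 = (0.990320 − 1)×1000 = -9.680‰
f_A = (δ_mix − δ_B)/(δ_A − δ_B) = (-12.5 − (-9.680))/(-28.550 − (-9.680))
f_A = -2.820 / -18.870 = 0.1495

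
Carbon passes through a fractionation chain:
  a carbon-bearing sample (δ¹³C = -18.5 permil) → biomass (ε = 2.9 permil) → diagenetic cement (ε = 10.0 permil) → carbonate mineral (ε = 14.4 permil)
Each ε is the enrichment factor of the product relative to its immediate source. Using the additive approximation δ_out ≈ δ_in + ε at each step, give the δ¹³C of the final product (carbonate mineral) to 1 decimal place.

8.8 permil

step 1: δ ≈ -18.5 + (2.9) = -15.6 permil
step 2: δ ≈ -15.6 + (10.0) = -5.6 permil
step 3: δ ≈ -5.6 + (14.4) = 8.8 permil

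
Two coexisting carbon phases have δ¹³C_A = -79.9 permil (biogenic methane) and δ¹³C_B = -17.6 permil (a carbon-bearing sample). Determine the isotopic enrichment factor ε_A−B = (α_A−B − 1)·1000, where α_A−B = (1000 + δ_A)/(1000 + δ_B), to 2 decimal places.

-63.42 permil

α_A−B = (1000 + -79.9) / (1000 + -17.6) = 920.1 / 982.4 = 0.936584
ε_A−B = (0.936584 − 1) × 1000 = -63.416 permil
(The approximation ε ≈ δ_A − δ_B would give -62.3 permil.)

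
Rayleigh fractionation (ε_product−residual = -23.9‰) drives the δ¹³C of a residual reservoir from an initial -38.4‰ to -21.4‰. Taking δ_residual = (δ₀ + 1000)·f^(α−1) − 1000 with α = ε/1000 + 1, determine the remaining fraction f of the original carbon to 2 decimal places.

0.48

α − 1 = ε/1000 = -0.0239
(δ_res + 1000)/(δ₀ + 1000) = (-21.4 + 1000)/(-38.4 + 1000) = 978.6/961.6 = 1.017679
f = 1.017679^(1/-0.0239) = exp(ln(1.017679)/-0.0239) = exp(0.01752/-0.0239)
f = exp(-0.7332) = 0.4804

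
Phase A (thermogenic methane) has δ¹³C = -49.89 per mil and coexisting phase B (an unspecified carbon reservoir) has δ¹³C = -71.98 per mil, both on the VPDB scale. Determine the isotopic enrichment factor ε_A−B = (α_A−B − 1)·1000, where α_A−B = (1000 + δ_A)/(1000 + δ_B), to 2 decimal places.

23.80 per mil

α_A−B = (1000 + -49.89) / (1000 + -71.98) = 950.11 / 928.02 = 1.023803
ε_A−B = (1.023803 − 1) × 1000 = 23.803 per mil
(The approximation ε ≈ δ_A − δ_B would give 22.09 per mil.)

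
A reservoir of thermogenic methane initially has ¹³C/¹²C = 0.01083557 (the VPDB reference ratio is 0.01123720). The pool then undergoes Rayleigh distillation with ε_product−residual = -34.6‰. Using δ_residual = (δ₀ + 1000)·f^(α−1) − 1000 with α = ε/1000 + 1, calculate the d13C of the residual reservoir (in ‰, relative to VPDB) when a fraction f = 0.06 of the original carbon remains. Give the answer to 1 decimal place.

δ₀ = (0.01083557/0.01123720 − 1)×1000 = (0.964259 − 1)×1000 = -35.741‰
α − 1 = ε/1000 = -0.0346
f^(α−1) = 0.06^(-0.0346) = 1.102239
δ_res = (-35.741 + 1000) × 1.102239 − 1000 = 1062.844 − 1000 = 62.84‰

62.8‰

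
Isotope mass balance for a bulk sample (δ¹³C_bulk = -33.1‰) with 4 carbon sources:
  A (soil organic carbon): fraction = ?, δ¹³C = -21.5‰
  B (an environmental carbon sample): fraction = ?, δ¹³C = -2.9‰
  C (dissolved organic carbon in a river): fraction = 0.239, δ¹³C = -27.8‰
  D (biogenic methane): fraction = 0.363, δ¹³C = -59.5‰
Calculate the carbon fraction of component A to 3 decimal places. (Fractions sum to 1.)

Let f_A and f_B be the unknown fractions; fractions sum to 1 so f_A + f_B = 0.398.
Mass balance: Σ fᵢ·δᵢ = δ_bulk ⇒ f_A·(-21.5) + f_B·(-2.9) = -33.1 − (-28.243) = -4.857
Substitute f_B = 0.398 − f_A:
f_A·(-21.5 − -2.9) = -4.857 − 0.398×(-2.9) = -3.703
f_A = -3.703 / -18.6 = 0.1991

0.199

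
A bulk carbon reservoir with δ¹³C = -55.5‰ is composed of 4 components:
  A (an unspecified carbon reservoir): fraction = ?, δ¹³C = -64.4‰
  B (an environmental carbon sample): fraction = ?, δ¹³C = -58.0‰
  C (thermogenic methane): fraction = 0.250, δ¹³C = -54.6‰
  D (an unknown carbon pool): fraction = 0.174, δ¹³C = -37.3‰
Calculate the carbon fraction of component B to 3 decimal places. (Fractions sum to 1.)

0.271

Let f_B and f_A be the unknown fractions; fractions sum to 1 so f_B + f_A = 0.576.
Mass balance: Σ fᵢ·δᵢ = δ_bulk ⇒ f_B·(-58.0) + f_A·(-64.4) = -55.5 − (-20.140) = -35.360
Substitute f_A = 0.576 − f_B:
f_B·(-58.0 − -64.4) = -35.360 − 0.576×(-64.4) = 1.735
f_B = 1.735 / 6.4 = 0.2710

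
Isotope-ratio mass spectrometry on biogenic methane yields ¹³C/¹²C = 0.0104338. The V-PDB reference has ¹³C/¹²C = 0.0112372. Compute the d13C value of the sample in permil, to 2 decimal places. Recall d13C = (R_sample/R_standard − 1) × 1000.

d13C = (R_sample / R_standard − 1) × 1000
R_sample / R_standard = 0.0104338 / 0.0112372 = 0.928505
d13C = (0.928505 − 1) × 1000 = -71.495 permil

-71.49 permil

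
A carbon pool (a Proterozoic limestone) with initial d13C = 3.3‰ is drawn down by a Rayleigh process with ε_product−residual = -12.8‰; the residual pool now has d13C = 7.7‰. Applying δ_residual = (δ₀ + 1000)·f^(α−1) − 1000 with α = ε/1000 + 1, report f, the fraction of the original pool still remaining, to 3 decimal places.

0.710

α − 1 = ε/1000 = -0.0128
(δ_res + 1000)/(δ₀ + 1000) = (7.7 + 1000)/(3.3 + 1000) = 1007.7/1003.3 = 1.004386
f = 1.004386^(1/-0.0128) = exp(ln(1.004386)/-0.0128) = exp(0.00438/-0.0128)
f = exp(-0.3419) = 0.7104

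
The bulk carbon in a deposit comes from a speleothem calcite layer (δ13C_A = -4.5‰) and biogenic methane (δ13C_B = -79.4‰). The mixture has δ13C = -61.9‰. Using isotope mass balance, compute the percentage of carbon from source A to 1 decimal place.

δ_mix = f_A·δ_A + (1 − f_A)·δ_B  ⇒  f_A = (δ_mix − δ_B)/(δ_A − δ_B)
f_A = (-61.9 − (-79.4)) / (-4.5 − (-79.4))
f_A = 17.5 / 74.9 = 0.2336

23.4%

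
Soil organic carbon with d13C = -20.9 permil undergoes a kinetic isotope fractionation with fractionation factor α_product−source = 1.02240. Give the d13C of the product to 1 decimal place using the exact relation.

δ_product = (δ_source + 1000)·α − 1000
δ_product = (-20.9 + 1000) × 1.02240 − 1000
δ_product = 1001.032 − 1000 = 1.03 permil

1.0 permil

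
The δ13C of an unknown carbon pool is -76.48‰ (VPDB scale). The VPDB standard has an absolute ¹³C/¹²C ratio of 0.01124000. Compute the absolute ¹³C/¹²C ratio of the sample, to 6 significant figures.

0.0103804

R_sample = R_standard × (δ13C/1000 + 1)
R_sample = 0.01124000 × (-76.48/1000 + 1) = 0.01124000 × 0.923520
R_sample = 0.0103804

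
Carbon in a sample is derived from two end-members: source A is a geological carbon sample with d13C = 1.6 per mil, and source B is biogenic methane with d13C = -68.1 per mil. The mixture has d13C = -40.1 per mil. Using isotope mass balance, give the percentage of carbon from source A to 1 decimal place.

40.2%

δ_mix = f_A·δ_A + (1 − f_A)·δ_B  ⇒  f_A = (δ_mix − δ_B)/(δ_A − δ_B)
f_A = (-40.1 − (-68.1)) / (1.6 − (-68.1))
f_A = 28.0 / 69.7 = 0.4017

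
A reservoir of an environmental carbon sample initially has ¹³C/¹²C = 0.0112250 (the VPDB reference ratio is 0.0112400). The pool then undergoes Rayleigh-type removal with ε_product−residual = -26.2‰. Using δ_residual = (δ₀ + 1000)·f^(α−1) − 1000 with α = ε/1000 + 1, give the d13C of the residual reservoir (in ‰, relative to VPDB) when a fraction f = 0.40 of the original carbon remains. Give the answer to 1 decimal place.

22.9‰

δ₀ = (0.0112250/0.0112400 − 1)×1000 = (0.998665 − 1)×1000 = -1.335‰
α − 1 = ε/1000 = -0.0262
f^(α−1) = 0.40^(-0.0262) = 1.024297
δ_res = (-1.335 + 1000) × 1.024297 − 1000 = 1022.930 − 1000 = 22.93‰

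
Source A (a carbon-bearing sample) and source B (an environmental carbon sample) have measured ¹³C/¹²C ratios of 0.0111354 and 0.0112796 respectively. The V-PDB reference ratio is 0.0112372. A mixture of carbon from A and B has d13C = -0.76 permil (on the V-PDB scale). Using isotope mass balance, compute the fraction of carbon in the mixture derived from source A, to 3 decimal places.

δ_A = (0.0111354/0.0112372 − 1)×1000 = (0.990941 − 1)×1000 = -9.059 permil
δ_B = (0.0112796/0.0112372 − 1)×1000 = (1.003773 − 1)×1000 = 3.773 permil
f_A = (δ_mix − δ_B)/(δ_A − δ_B) = (-0.76 − (3.773))/(-9.059 − (3.773))
f_A = -4.533 / -12.832 = 0.3533

0.353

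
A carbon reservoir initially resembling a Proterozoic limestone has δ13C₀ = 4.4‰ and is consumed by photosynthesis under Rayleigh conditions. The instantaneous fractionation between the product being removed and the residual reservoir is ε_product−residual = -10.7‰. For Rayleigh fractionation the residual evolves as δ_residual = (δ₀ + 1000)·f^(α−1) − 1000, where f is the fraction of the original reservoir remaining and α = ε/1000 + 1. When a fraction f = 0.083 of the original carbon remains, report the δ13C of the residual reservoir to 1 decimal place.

31.5‰

Rayleigh residual: δ_res = (δ₀ + 1000)·f^(α−1) − 1000
α = ε/1000 + 1 = 0.98930, so α − 1 = -0.01070
f^(α−1) = 0.083^(-0.01070) = 1.026989
δ_res = (4.4 + 1000) × 1.026989 − 1000 = 1031.508 − 1000 = 31.51‰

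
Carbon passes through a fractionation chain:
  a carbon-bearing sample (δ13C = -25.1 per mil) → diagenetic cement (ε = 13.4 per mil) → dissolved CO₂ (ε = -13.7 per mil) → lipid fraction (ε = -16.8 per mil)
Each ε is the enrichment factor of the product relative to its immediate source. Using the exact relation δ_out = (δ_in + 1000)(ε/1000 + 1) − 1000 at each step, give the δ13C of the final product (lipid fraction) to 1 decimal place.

-41.9 per mil

step 1: δ = (-25.10 + 1000)·(13.4/1000 + 1) − 1000 = -12.04 per mil
step 2: δ = (-12.04 + 1000)·(-13.7/1000 + 1) − 1000 = -25.57 per mil
step 3: δ = (-25.57 + 1000)·(-16.8/1000 + 1) − 1000 = -41.94 per mil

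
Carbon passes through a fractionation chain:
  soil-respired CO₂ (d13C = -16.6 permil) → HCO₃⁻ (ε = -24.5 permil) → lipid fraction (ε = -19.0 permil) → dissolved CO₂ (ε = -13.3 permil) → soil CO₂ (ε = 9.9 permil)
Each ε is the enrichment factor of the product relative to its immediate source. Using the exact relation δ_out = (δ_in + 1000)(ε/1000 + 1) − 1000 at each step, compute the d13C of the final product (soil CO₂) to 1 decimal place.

step 1: δ = (-16.60 + 1000)·(-24.5/1000 + 1) − 1000 = -40.69 permil
step 2: δ = (-40.69 + 1000)·(-19.0/1000 + 1) − 1000 = -58.92 permil
step 3: δ = (-58.92 + 1000)·(-13.3/1000 + 1) − 1000 = -71.44 permil
step 4: δ = (-71.44 + 1000)·(9.9/1000 + 1) − 1000 = -62.24 permil

-62.2 permil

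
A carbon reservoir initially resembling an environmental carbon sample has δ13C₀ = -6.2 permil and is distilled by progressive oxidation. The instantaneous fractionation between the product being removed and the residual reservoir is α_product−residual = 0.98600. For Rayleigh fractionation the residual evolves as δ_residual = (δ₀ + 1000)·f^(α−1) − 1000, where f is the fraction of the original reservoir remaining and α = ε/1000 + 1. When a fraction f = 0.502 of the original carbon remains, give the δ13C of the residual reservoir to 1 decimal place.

3.4 permil

Rayleigh residual: δ_res = (δ₀ + 1000)·f^(α−1) − 1000
α − 1 = -0.01400
f^(α−1) = 0.502^(-0.01400) = 1.009695
δ_res = (-6.2 + 1000) × 1.009695 − 1000 = 1003.435 − 1000 = 3.43 permil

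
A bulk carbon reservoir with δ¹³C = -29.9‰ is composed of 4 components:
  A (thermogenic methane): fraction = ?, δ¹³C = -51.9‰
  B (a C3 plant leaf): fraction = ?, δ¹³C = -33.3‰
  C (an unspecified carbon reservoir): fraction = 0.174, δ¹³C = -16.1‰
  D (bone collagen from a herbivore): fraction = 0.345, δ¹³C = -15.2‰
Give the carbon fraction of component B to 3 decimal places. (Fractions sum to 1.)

Let f_B and f_A be the unknown fractions; fractions sum to 1 so f_B + f_A = 0.481.
Mass balance: Σ fᵢ·δᵢ = δ_bulk ⇒ f_B·(-33.3) + f_A·(-51.9) = -29.9 − (-8.045) = -21.855
Substitute f_A = 0.481 − f_B:
f_B·(-33.3 − -51.9) = -21.855 − 0.481×(-51.9) = 3.109
f_B = 3.109 / 18.6 = 0.1672

0.167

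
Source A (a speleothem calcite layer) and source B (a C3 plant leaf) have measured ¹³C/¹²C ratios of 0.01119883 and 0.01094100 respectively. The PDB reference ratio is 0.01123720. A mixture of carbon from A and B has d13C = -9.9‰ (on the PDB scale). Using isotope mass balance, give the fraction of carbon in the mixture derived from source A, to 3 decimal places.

δ_A = (0.01119883/0.01123720 − 1)×1000 = (0.996585 − 1)×1000 = -3.415‰
δ_B = (0.01094100/0.01123720 − 1)×1000 = (0.973641 − 1)×1000 = -26.359‰
f_A = (δ_mix − δ_B)/(δ_A − δ_B) = (-9.9 − (-26.359))/(-3.415 − (-26.359))
f_A = 16.459 / 22.944 = 0.7173

0.717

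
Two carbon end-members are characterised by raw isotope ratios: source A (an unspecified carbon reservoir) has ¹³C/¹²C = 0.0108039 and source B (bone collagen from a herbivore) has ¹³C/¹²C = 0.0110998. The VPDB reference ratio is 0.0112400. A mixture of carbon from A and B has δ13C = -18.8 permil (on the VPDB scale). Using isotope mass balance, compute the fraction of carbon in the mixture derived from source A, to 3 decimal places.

0.240

δ_A = (0.0108039/0.0112400 − 1)×1000 = (0.961201 − 1)×1000 = -38.799 permil
δ_B = (0.0110998/0.0112400 − 1)×1000 = (0.987527 − 1)×1000 = -12.473 permil
f_A = (δ_mix − δ_B)/(δ_A − δ_B) = (-18.8 − (-12.473))/(-38.799 − (-12.473))
f_A = -6.327 / -26.326 = 0.2403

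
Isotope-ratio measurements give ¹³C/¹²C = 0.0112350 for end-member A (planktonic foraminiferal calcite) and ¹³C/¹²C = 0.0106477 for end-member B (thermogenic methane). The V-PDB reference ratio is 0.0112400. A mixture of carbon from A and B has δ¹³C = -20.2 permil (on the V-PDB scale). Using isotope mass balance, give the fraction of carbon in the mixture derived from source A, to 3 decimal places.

0.622

δ_A = (0.0112350/0.0112400 − 1)×1000 = (0.999555 − 1)×1000 = -0.445 permil
δ_B = (0.0106477/0.0112400 − 1)×1000 = (0.947304 − 1)×1000 = -52.696 permil
f_A = (δ_mix − δ_B)/(δ_A − δ_B) = (-20.2 − (-52.696))/(-0.445 − (-52.696))
f_A = 32.496 / 52.251 = 0.6219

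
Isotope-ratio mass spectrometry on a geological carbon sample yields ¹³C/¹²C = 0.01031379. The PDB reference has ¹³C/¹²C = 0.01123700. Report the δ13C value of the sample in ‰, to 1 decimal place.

-82.2‰

δ13C = (R_sample / R_standard − 1) × 1000
R_sample / R_standard = 0.01031379 / 0.01123700 = 0.917842
δ13C = (0.917842 − 1) × 1000 = -82.16‰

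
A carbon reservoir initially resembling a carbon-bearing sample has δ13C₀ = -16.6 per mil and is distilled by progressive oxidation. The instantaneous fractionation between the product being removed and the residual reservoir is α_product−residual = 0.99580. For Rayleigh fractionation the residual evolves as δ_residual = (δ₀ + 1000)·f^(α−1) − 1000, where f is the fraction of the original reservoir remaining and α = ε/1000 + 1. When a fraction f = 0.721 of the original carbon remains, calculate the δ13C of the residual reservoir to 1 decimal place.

Rayleigh residual: δ_res = (δ₀ + 1000)·f^(α−1) − 1000
α − 1 = -0.00420
f^(α−1) = 0.721^(-0.00420) = 1.001375
δ_res = (-16.6 + 1000) × 1.001375 − 1000 = 984.752 − 1000 = -15.25 per mil

-15.2 per mil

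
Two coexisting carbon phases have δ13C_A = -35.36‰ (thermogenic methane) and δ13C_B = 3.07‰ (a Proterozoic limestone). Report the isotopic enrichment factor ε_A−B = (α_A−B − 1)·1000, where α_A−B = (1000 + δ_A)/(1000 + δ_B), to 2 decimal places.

α_A−B = (1000 + -35.36) / (1000 + 3.07) = 964.64 / 1003.07 = 0.961688
ε_A−B = (0.961688 − 1) × 1000 = -38.312‰
(The approximation ε ≈ δ_A − δ_B would give -38.43‰.)

-38.31‰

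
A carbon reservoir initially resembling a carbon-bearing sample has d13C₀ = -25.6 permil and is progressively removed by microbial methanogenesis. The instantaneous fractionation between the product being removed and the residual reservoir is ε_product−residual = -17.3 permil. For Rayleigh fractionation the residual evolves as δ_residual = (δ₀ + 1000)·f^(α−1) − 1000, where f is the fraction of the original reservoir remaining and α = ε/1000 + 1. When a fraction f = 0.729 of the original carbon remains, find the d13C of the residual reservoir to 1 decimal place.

-20.3 permil

Rayleigh residual: δ_res = (δ₀ + 1000)·f^(α−1) − 1000
α = ε/1000 + 1 = 0.98270, so α − 1 = -0.01730
f^(α−1) = 0.729^(-0.01730) = 1.005483
δ_res = (-25.6 + 1000) × 1.005483 − 1000 = 979.743 − 1000 = -20.26 permil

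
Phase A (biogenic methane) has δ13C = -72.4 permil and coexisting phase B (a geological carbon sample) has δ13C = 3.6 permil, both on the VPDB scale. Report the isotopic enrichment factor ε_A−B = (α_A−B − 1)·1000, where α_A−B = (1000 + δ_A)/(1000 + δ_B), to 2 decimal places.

α_A−B = (1000 + -72.4) / (1000 + 3.6) = 927.6 / 1003.6 = 0.924273
ε_A−B = (0.924273 − 1) × 1000 = -75.727 permil
(The approximation ε ≈ δ_A − δ_B would give -76.0 permil.)

-75.73 permil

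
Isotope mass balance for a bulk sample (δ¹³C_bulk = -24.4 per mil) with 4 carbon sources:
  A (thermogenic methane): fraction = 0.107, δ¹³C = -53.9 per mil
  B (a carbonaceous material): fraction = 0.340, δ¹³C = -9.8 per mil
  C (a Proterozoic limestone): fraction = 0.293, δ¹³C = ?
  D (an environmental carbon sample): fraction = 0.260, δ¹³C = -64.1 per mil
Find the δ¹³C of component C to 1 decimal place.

4.7 per mil

Isotope mass balance: δ_bulk = Σ fᵢ·δᵢ.
-24.4 = 0.107×(-53.9) + 0.340×(-9.8) + 0.293×δ_C + 0.260×(-64.1)
0.293·δ_C = -24.4 − (-25.765) = 1.365
δ_C = 1.365 / 0.293 = 4.66 per mil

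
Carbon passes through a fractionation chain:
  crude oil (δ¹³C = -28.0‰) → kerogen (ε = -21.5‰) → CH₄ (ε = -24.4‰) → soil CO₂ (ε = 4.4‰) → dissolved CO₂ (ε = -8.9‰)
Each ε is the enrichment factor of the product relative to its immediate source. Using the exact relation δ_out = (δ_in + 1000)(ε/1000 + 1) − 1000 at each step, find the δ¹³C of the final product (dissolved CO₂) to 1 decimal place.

step 1: δ = (-28.00 + 1000)·(-21.5/1000 + 1) − 1000 = -48.90‰
step 2: δ = (-48.90 + 1000)·(-24.4/1000 + 1) − 1000 = -72.10‰
step 3: δ = (-72.10 + 1000)·(4.4/1000 + 1) − 1000 = -68.02‰
step 4: δ = (-68.02 + 1000)·(-8.9/1000 + 1) − 1000 = -76.32‰

-76.3‰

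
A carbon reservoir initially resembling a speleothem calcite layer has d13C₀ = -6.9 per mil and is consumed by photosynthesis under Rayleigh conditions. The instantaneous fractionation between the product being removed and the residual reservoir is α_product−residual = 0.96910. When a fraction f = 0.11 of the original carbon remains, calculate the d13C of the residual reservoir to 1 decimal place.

63.2 per mil

Rayleigh residual: δ_res = (δ₀ + 1000)·f^(α−1) − 1000
α − 1 = -0.03090
f^(α−1) = 0.11^(-0.03090) = 1.070585
δ_res = (-6.9 + 1000) × 1.070585 − 1000 = 1063.198 − 1000 = 63.20 per mil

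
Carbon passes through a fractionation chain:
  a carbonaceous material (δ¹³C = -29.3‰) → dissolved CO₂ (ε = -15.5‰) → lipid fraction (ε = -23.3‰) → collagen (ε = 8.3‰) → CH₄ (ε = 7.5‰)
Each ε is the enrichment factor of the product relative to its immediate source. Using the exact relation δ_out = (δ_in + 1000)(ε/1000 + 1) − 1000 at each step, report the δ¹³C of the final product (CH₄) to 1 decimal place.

-51.8‰

step 1: δ = (-29.30 + 1000)·(-15.5/1000 + 1) − 1000 = -44.35‰
step 2: δ = (-44.35 + 1000)·(-23.3/1000 + 1) − 1000 = -66.61‰
step 3: δ = (-66.61 + 1000)·(8.3/1000 + 1) − 1000 = -58.87‰
step 4: δ = (-58.87 + 1000)·(7.5/1000 + 1) − 1000 = -51.81‰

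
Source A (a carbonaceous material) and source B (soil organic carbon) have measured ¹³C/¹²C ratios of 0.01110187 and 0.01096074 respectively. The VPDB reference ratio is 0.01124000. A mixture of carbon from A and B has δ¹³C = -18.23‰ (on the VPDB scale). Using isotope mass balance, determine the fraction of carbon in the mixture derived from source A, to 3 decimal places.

δ_A = (0.01110187/0.01124000 − 1)×1000 = (0.987711 − 1)×1000 = -12.289‰
δ_B = (0.01096074/0.01124000 − 1)×1000 = (0.975155 − 1)×1000 = -24.845‰
f_A = (δ_mix − δ_B)/(δ_A − δ_B) = (-18.23 − (-24.845))/(-12.289 − (-24.845))
f_A = 6.615 / 12.556 = 0.5269

0.527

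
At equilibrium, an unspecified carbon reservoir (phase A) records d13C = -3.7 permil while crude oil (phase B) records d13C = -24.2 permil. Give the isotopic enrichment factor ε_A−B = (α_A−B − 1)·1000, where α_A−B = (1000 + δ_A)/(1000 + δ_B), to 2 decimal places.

21.01 permil

α_A−B = (1000 + -3.7) / (1000 + -24.2) = 996.3 / 975.8 = 1.021008
ε_A−B = (1.021008 − 1) × 1000 = 21.008 permil
(The approximation ε ≈ δ_A − δ_B would give 20.5 permil.)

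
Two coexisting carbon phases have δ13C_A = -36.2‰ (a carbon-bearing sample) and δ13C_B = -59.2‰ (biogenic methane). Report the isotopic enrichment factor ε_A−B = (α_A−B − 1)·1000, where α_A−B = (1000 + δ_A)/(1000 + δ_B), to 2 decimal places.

24.45‰

α_A−B = (1000 + -36.2) / (1000 + -59.2) = 963.8 / 940.8 = 1.024447
ε_A−B = (1.024447 − 1) × 1000 = 24.447‰
(The approximation ε ≈ δ_A − δ_B would give 23.0‰.)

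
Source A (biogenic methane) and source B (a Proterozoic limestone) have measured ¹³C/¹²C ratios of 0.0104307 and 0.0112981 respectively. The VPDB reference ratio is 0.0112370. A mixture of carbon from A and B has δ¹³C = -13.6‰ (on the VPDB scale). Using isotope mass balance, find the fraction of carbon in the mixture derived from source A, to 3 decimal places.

δ_A = (0.0104307/0.0112370 − 1)×1000 = (0.928246 − 1)×1000 = -71.754‰
δ_B = (0.0112981/0.0112370 − 1)×1000 = (1.005437 − 1)×1000 = 5.437‰
f_A = (δ_mix − δ_B)/(δ_A − δ_B) = (-13.6 − (5.437))/(-71.754 − (5.437))
f_A = -19.037 / -77.191 = 0.2466

0.247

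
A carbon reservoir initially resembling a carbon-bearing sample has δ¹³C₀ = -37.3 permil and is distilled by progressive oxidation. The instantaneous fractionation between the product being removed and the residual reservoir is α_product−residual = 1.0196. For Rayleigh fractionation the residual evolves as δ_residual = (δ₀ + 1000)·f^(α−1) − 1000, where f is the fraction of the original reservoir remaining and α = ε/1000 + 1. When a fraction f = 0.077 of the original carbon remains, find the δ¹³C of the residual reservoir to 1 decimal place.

-84.5 permil

Rayleigh residual: δ_res = (δ₀ + 1000)·f^(α−1) − 1000
α − 1 = 0.01960
f^(α−1) = 0.077^(0.01960) = 0.950988
δ_res = (-37.3 + 1000) × 0.950988 − 1000 = 915.517 − 1000 = -84.48 permil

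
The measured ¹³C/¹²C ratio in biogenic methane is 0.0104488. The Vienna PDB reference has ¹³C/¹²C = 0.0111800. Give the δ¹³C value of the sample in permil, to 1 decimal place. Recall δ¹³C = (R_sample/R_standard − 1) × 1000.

-65.4 permil

δ¹³C = (R_sample / R_standard − 1) × 1000
R_sample / R_standard = 0.0104488 / 0.0111800 = 0.934597
δ¹³C = (0.934597 − 1) × 1000 = -65.40 permil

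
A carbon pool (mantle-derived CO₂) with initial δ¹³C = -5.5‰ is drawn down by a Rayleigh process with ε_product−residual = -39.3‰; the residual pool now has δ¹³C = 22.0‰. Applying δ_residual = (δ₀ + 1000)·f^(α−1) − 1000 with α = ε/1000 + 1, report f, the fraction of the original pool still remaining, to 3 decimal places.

α − 1 = ε/1000 = -0.0393
(δ_res + 1000)/(δ₀ + 1000) = (22.0 + 1000)/(-5.5 + 1000) = 1022.0/994.5 = 1.027652
f = 1.027652^(1/-0.0393) = exp(ln(1.027652)/-0.0393) = exp(0.02728/-0.0393)
f = exp(-0.6941) = 0.4995

0.500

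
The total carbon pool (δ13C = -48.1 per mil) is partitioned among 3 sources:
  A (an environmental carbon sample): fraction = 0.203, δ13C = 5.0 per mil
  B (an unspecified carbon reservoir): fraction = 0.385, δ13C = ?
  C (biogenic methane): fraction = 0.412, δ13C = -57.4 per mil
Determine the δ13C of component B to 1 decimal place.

-66.1 per mil

Isotope mass balance: δ_bulk = Σ fᵢ·δᵢ.
-48.1 = 0.203×(5.0) + 0.385×δ_B + 0.412×(-57.4)
0.385·δ_B = -48.1 − (-22.634) = -25.466
δ_B = -25.466 / 0.385 = -66.15 per mil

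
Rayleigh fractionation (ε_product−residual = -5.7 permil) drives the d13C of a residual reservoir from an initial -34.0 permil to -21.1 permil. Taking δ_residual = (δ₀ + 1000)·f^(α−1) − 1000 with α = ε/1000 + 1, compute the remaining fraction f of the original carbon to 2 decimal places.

0.10

α − 1 = ε/1000 = -0.0057
(δ_res + 1000)/(δ₀ + 1000) = (-21.1 + 1000)/(-34.0 + 1000) = 978.9/966.0 = 1.013354
f = 1.013354^(1/-0.0057) = exp(ln(1.013354)/-0.0057) = exp(0.01327/-0.0057)
f = exp(-2.3273) = 0.0976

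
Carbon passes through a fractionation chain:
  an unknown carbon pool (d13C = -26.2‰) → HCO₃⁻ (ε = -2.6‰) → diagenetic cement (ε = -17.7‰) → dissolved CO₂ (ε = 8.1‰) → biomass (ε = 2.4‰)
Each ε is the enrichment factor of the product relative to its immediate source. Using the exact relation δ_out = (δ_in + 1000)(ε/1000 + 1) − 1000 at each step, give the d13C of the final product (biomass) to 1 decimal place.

-35.9‰

step 1: δ = (-26.20 + 1000)·(-2.6/1000 + 1) − 1000 = -28.73‰
step 2: δ = (-28.73 + 1000)·(-17.7/1000 + 1) − 1000 = -45.92‰
step 3: δ = (-45.92 + 1000)·(8.1/1000 + 1) − 1000 = -38.20‰
step 4: δ = (-38.20 + 1000)·(2.4/1000 + 1) − 1000 = -35.89‰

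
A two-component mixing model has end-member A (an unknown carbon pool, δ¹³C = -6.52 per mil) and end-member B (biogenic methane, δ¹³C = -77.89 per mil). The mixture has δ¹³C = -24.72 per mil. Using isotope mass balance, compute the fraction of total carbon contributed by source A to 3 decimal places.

δ_mix = f_A·δ_A + (1 − f_A)·δ_B  ⇒  f_A = (δ_mix − δ_B)/(δ_A − δ_B)
f_A = (-24.72 − (-77.89)) / (-6.52 − (-77.89))
f_A = 53.17 / 71.37 = 0.7450

0.745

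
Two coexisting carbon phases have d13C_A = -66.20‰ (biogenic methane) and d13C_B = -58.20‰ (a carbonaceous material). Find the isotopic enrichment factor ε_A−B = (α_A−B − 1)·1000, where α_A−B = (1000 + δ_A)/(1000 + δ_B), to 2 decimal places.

α_A−B = (1000 + -66.20) / (1000 + -58.20) = 933.80 / 941.80 = 0.991506
ε_A−B = (0.991506 − 1) × 1000 = -8.494‰
(The approximation ε ≈ δ_A − δ_B would give -8.00‰.)

-8.49‰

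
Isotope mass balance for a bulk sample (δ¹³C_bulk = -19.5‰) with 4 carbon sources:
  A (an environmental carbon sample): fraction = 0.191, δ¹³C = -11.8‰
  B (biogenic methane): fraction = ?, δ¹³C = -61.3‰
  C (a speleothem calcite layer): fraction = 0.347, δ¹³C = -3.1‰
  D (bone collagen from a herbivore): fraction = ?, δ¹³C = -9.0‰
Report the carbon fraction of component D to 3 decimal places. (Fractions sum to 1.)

Let f_D and f_B be the unknown fractions; fractions sum to 1 so f_D + f_B = 0.462.
Mass balance: Σ fᵢ·δᵢ = δ_bulk ⇒ f_D·(-9.0) + f_B·(-61.3) = -19.5 − (-3.329) = -16.171
Substitute f_B = 0.462 − f_D:
f_D·(-9.0 − -61.3) = -16.171 − 0.462×(-61.3) = 12.150
f_D = 12.150 / 52.3 = 0.2323

0.232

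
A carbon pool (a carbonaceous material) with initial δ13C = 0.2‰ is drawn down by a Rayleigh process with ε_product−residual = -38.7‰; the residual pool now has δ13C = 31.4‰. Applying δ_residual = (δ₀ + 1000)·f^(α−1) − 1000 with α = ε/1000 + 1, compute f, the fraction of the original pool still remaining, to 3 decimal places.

α − 1 = ε/1000 = -0.0387
(δ_res + 1000)/(δ₀ + 1000) = (31.4 + 1000)/(0.2 + 1000) = 1031.4/1000.2 = 1.031194
f = 1.031194^(1/-0.0387) = exp(ln(1.031194)/-0.0387) = exp(0.03072/-0.0387)
f = exp(-0.7937) = 0.4522

0.452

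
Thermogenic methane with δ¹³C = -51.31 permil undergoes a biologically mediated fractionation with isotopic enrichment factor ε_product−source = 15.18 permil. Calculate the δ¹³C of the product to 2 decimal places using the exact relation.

-36.91 permil

Exactly, δ_product = (δ_source + 1000)·(ε/1000 + 1) − 1000.
δ_product = (-51.31 + 1000) × (15.18/1000 + 1) − 1000
δ_product = -36.909 permil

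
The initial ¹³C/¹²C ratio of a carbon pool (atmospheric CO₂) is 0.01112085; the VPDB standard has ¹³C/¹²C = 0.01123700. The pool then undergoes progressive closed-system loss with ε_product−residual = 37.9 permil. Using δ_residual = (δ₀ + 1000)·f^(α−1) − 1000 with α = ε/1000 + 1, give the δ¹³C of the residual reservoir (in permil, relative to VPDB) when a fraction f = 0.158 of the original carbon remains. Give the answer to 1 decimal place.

δ₀ = (0.01112085/0.01123700 − 1)×1000 = (0.989664 − 1)×1000 = -10.336 permil
α − 1 = ε/1000 = 0.0379
f^(α−1) = 0.158^(0.0379) = 0.932458
δ_res = (-10.336 + 1000) × 0.932458 − 1000 = 922.819 − 1000 = -77.18 permil

-77.2 permil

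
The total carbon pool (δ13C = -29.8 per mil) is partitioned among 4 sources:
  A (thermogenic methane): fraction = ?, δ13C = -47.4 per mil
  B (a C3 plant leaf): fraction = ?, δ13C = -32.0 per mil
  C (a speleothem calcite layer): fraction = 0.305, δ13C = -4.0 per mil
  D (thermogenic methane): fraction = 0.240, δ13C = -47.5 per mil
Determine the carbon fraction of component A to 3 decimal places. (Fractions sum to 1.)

Let f_A and f_B be the unknown fractions; fractions sum to 1 so f_A + f_B = 0.455.
Mass balance: Σ fᵢ·δᵢ = δ_bulk ⇒ f_A·(-47.4) + f_B·(-32.0) = -29.8 − (-12.620) = -17.180
Substitute f_B = 0.455 − f_A:
f_A·(-47.4 − -32.0) = -17.180 − 0.455×(-32.0) = -2.620
f_A = -2.620 / -15.4 = 0.1701

0.170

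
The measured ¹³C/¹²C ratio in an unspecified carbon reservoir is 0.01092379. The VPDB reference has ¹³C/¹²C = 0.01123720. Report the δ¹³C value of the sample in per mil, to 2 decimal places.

δ¹³C = (R_sample / R_standard − 1) × 1000
R_sample / R_standard = 0.01092379 / 0.01123720 = 0.972110
δ¹³C = (0.972110 − 1) × 1000 = -27.890 per mil

-27.89 per mil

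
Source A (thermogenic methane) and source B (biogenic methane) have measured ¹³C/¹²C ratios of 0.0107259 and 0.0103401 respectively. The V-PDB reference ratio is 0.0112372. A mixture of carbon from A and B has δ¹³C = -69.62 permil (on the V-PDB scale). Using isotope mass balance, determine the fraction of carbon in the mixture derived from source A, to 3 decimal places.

δ_A = (0.0107259/0.0112372 − 1)×1000 = (0.954499 − 1)×1000 = -45.501 permil
δ_B = (0.0103401/0.0112372 − 1)×1000 = (0.920167 − 1)×1000 = -79.833 permil
f_A = (δ_mix − δ_B)/(δ_A − δ_B) = (-69.62 − (-79.833))/(-45.501 − (-79.833))
f_A = 10.213 / 34.332 = 0.2975

0.297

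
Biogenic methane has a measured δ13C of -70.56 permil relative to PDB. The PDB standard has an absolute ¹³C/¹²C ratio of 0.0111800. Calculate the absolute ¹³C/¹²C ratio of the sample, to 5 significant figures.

0.010391

R_sample = R_standard × (δ13C/1000 + 1)
R_sample = 0.0111800 × (-70.56/1000 + 1) = 0.0111800 × 0.929440
R_sample = 0.0103911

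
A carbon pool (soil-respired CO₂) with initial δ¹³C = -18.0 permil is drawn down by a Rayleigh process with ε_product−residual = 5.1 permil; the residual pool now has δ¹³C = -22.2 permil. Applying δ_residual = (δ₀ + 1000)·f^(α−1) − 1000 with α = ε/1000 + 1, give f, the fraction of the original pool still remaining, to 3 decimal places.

α − 1 = ε/1000 = 0.0051
(δ_res + 1000)/(δ₀ + 1000) = (-22.2 + 1000)/(-18.0 + 1000) = 977.8/982.0 = 0.995723
f = 0.995723^(1/0.0051) = exp(ln(0.995723)/0.0051) = exp(-0.00429/0.0051)
f = exp(-0.8404) = 0.4315

0.432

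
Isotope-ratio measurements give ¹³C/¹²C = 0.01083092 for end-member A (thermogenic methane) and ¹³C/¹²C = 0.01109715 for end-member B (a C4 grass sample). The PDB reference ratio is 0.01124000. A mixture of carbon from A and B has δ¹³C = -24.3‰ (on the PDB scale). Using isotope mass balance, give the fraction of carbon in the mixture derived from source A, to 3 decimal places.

0.489

δ_A = (0.01083092/0.01124000 − 1)×1000 = (0.963605 − 1)×1000 = -36.395‰
δ_B = (0.01109715/0.01124000 − 1)×1000 = (0.987291 − 1)×1000 = -12.709‰
f_A = (δ_mix − δ_B)/(δ_A − δ_B) = (-24.3 − (-12.709))/(-36.395 − (-12.709))
f_A = -11.591 / -23.686 = 0.4894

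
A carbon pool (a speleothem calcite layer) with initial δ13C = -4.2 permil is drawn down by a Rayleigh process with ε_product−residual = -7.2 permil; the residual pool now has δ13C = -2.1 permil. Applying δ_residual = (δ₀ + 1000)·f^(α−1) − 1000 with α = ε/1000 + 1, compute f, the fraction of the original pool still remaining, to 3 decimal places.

α − 1 = ε/1000 = -0.0072
(δ_res + 1000)/(δ₀ + 1000) = (-2.1 + 1000)/(-4.2 + 1000) = 997.9/995.8 = 1.002109
f = 1.002109^(1/-0.0072) = exp(ln(1.002109)/-0.0072) = exp(0.00211/-0.0072)
f = exp(-0.2926) = 0.7463

0.746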